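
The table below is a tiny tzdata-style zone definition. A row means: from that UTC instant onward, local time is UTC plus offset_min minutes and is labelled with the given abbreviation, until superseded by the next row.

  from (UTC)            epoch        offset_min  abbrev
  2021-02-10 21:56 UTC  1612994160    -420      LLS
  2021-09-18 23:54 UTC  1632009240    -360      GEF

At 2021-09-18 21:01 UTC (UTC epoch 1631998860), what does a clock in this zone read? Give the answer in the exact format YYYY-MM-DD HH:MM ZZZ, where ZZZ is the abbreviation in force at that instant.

Query: 2021-09-18 21:01 UTC
Rule 1/2 (LLS, -07:00): 2021-02-10 21:56 UTC ≤ query < 2021-09-18 23:54 UTC
21·60 + 1 - 420 = 841 min
841 = 0·1440 + 841; 841 = 14·60 + 1 → 14:01, same day
→ 2021-09-18 14:01 LLS

2021-09-18 14:01 LLS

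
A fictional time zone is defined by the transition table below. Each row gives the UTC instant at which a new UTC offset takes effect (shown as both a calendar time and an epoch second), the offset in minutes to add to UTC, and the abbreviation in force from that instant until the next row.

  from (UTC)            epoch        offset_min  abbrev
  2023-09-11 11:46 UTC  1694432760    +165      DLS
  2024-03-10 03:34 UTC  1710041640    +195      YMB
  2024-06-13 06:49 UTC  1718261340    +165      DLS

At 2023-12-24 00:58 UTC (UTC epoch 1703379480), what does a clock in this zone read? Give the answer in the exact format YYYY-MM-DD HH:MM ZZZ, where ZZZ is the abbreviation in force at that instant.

2023-12-24 03:43 DLS

Query: 2023-12-24 00:58 UTC
Rule 1/3 (DLS, +02:45): 2023-09-11 11:46 UTC ≤ query < 2024-03-10 03:34 UTC
0·60 + 58 + 165 = 223 min
223 = 0·1440 + 223; 223 = 3·60 + 43 → 03:43, same day
→ 2023-12-24 03:43 DLS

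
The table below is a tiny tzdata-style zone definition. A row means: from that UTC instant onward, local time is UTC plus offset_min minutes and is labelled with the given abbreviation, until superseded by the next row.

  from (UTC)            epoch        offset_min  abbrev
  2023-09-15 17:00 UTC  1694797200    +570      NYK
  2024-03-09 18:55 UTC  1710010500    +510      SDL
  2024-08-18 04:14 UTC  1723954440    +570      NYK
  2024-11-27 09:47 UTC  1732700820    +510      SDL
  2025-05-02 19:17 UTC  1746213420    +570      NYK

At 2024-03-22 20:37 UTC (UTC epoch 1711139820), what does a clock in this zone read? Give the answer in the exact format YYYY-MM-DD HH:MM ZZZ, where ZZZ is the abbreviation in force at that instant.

Query: 2024-03-22 20:37 UTC
Rule 2/5 (SDL, +08:30): 2024-03-09 18:55 UTC ≤ query < 2024-08-18 04:14 UTC
20·60 + 37 + 510 = 1747 min
1747 = 1·1440 + 307; 307 = 5·60 + 7 → 05:07, 2024-03-22 + 1 day = 2024-03-23
→ 2024-03-23 05:07 SDL

2024-03-23 05:07 SDL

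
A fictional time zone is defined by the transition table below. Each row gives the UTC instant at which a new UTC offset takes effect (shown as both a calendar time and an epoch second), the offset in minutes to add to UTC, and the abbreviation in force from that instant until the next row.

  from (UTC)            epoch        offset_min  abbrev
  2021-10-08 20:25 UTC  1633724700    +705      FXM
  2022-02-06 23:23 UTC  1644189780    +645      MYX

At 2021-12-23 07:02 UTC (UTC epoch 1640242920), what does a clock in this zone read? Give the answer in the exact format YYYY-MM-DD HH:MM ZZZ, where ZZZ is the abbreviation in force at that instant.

Query: 2021-12-23 07:02 UTC
Rule 1/2 (FXM, +11:45): 2021-10-08 20:25 UTC ≤ query < 2022-02-06 23:23 UTC
7·60 + 2 + 705 = 1127 min
1127 = 0·1440 + 1127; 1127 = 18·60 + 47 → 18:47, same day
→ 2021-12-23 18:47 FXM

2021-12-23 18:47 FXM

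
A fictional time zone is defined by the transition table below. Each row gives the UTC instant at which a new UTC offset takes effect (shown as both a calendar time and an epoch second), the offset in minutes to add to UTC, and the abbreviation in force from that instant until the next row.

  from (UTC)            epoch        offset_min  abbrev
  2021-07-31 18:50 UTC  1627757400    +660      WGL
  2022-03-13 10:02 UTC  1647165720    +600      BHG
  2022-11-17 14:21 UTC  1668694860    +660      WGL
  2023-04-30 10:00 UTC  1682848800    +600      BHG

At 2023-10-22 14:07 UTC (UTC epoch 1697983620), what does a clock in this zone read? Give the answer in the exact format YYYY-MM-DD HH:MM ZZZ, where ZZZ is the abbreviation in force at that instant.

Query: 2023-10-22 14:07 UTC
Rule 4/4 (BHG, +10:00): 2023-04-30 10:00 UTC ≤ query < +∞
14·60 + 7 + 600 = 1447 min
1447 = 1·1440 + 7; 7 = 0·60 + 7 → 00:07, 2023-10-22 + 1 day = 2023-10-23
→ 2023-10-23 00:07 BHG

2023-10-23 00:07 BHG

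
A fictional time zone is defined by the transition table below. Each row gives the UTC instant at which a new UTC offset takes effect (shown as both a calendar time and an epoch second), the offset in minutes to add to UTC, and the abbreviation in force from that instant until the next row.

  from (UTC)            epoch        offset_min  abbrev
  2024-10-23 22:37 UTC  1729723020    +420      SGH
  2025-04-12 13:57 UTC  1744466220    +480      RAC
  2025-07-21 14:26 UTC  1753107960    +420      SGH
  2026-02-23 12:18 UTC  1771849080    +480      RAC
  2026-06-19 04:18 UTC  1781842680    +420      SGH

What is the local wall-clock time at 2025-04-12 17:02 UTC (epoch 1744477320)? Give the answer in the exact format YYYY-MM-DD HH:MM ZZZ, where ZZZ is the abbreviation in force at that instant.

Query: 2025-04-12 17:02 UTC
Rule 2/5 (RAC, +08:00): 2025-04-12 13:57 UTC ≤ query < 2025-07-21 14:26 UTC
17·60 + 2 + 480 = 1502 min
1502 = 1·1440 + 62; 62 = 1·60 + 2 → 01:02, 2025-04-12 + 1 day = 2025-04-13
→ 2025-04-13 01:02 RAC

2025-04-13 01:02 RAC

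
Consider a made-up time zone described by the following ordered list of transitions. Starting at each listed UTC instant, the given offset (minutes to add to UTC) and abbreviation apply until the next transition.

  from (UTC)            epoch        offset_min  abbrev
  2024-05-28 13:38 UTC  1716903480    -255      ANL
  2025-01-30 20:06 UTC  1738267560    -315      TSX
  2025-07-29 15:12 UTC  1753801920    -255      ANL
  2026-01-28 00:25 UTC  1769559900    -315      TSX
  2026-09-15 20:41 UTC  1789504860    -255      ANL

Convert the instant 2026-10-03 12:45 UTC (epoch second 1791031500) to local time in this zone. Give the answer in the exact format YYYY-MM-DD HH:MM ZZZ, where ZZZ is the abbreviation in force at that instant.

Query: 2026-10-03 12:45 UTC
Rule 5/5 (ANL, -04:15): 2026-09-15 20:41 UTC ≤ query < +∞
12·60 + 45 - 255 = 510 min
510 = 0·1440 + 510; 510 = 8·60 + 30 → 08:30, same day
→ 2026-10-03 08:30 ANL

2026-10-03 08:30 ANL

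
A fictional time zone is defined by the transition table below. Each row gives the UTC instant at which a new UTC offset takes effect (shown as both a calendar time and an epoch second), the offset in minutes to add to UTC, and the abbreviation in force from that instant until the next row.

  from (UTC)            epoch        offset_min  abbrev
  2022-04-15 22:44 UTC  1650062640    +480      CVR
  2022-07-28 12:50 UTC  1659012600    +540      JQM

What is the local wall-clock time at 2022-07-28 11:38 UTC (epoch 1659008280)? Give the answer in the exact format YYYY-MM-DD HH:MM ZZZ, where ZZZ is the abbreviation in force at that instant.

2022-07-28 19:38 CVR

Query: 2022-07-28 11:38 UTC
Rule 1/2 (CVR, +08:00): 2022-04-15 22:44 UTC ≤ query < 2022-07-28 12:50 UTC
11·60 + 38 + 480 = 1178 min
1178 = 0·1440 + 1178; 1178 = 19·60 + 38 → 19:38, same day
→ 2022-07-28 19:38 CVR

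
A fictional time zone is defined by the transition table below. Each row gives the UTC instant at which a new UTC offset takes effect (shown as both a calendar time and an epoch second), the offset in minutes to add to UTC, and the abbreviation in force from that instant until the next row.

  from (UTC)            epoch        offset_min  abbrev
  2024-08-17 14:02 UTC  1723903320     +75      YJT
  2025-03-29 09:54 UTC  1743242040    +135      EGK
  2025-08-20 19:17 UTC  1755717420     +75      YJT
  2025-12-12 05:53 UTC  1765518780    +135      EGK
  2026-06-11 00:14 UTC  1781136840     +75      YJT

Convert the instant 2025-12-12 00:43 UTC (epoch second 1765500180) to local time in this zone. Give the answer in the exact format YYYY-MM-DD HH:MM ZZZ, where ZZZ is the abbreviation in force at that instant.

2025-12-12 01:58 YJT

Query: 2025-12-12 00:43 UTC
Rule 3/5 (YJT, +01:15): 2025-08-20 19:17 UTC ≤ query < 2025-12-12 05:53 UTC
0·60 + 43 + 75 = 118 min
118 = 0·1440 + 118; 118 = 1·60 + 58 → 01:58, same day
→ 2025-12-12 01:58 YJT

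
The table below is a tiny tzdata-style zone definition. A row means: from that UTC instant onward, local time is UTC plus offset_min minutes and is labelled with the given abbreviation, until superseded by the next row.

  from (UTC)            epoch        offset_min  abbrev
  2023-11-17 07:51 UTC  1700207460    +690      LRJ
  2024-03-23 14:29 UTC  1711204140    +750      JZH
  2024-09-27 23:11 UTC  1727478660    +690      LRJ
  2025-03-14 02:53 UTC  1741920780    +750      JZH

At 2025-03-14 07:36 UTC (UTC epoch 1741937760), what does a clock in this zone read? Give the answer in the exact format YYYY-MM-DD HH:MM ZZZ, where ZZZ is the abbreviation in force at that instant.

2025-03-14 20:06 JZH

Query: 2025-03-14 07:36 UTC
Rule 4/4 (JZH, +12:30): 2025-03-14 02:53 UTC ≤ query < +∞
7·60 + 36 + 750 = 1206 min
1206 = 0·1440 + 1206; 1206 = 20·60 + 6 → 20:06, same day
→ 2025-03-14 20:06 JZH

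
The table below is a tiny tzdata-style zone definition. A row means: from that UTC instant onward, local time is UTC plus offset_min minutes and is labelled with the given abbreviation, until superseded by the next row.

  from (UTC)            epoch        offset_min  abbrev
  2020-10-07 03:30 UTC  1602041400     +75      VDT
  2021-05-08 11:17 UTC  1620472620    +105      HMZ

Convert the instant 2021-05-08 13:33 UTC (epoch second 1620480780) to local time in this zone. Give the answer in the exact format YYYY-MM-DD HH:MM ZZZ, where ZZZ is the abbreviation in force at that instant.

Query: 2021-05-08 13:33 UTC
Rule 2/2 (HMZ, +01:45): 2021-05-08 11:17 UTC ≤ query < +∞
13·60 + 33 + 105 = 918 min
918 = 0·1440 + 918; 918 = 15·60 + 18 → 15:18, same day
→ 2021-05-08 15:18 HMZ

2021-05-08 15:18 HMZ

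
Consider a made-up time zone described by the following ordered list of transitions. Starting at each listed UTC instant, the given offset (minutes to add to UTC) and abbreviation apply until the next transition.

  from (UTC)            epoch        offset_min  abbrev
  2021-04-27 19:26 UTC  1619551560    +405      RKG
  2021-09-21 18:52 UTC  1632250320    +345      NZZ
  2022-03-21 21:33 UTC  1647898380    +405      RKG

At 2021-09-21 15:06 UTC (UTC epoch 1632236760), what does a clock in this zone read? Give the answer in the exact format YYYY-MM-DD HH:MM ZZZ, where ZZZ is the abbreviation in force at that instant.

2021-09-21 21:51 RKG

Query: 2021-09-21 15:06 UTC
Rule 1/3 (RKG, +06:45): 2021-04-27 19:26 UTC ≤ query < 2021-09-21 18:52 UTC
15·60 + 6 + 405 = 1311 min
1311 = 0·1440 + 1311; 1311 = 21·60 + 51 → 21:51, same day
→ 2021-09-21 21:51 RKG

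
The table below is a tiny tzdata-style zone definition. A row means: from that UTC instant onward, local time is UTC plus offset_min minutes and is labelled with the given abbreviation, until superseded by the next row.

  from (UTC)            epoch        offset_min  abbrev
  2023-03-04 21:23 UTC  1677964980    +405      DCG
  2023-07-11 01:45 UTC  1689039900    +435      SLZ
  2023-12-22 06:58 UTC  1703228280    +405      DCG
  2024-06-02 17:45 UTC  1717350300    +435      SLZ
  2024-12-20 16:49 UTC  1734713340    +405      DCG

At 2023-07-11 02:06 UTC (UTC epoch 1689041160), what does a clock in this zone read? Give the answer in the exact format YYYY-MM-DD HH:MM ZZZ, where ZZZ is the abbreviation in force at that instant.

Query: 2023-07-11 02:06 UTC
Rule 2/5 (SLZ, +07:15): 2023-07-11 01:45 UTC ≤ query < 2023-12-22 06:58 UTC
2·60 + 6 + 435 = 561 min
561 = 0·1440 + 561; 561 = 9·60 + 21 → 09:21, same day
→ 2023-07-11 09:21 SLZ

2023-07-11 09:21 SLZ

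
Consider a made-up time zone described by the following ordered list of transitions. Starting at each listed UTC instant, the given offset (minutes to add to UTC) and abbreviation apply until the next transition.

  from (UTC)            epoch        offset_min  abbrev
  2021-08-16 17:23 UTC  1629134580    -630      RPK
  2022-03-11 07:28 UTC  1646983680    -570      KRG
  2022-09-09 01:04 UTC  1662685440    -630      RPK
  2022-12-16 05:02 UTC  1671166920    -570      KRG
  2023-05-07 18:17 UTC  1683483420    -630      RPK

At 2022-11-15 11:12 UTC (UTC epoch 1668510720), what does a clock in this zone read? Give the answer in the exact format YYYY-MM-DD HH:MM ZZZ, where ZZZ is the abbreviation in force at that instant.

2022-11-15 00:42 RPK

Query: 2022-11-15 11:12 UTC
Rule 3/5 (RPK, -10:30): 2022-09-09 01:04 UTC ≤ query < 2022-12-16 05:02 UTC
11·60 + 12 - 630 = 42 min
42 = 0·1440 + 42; 42 = 0·60 + 42 → 00:42, same day
→ 2022-11-15 00:42 RPK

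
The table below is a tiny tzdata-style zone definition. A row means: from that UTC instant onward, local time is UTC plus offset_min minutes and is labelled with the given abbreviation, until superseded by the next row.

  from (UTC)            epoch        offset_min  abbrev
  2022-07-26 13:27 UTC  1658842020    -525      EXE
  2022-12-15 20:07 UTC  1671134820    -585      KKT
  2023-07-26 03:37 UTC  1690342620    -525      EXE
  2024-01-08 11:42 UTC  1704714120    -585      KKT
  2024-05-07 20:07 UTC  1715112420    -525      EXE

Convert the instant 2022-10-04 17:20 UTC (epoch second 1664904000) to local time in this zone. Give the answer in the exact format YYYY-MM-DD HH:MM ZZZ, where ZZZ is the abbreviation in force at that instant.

2022-10-04 08:35 EXE

Query: 2022-10-04 17:20 UTC
Rule 1/5 (EXE, -08:45): 2022-07-26 13:27 UTC ≤ query < 2022-12-15 20:07 UTC
17·60 + 20 - 525 = 515 min
515 = 0·1440 + 515; 515 = 8·60 + 35 → 08:35, same day
→ 2022-10-04 08:35 EXE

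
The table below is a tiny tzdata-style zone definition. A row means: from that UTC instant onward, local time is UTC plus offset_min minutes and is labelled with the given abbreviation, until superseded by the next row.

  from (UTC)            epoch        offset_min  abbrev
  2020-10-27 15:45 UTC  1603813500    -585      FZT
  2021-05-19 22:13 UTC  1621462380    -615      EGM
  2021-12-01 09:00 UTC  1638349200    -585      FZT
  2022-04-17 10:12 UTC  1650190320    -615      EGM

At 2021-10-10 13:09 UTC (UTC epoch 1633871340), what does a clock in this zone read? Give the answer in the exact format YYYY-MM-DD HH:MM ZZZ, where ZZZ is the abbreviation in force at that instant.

2021-10-10 02:54 EGM

Query: 2021-10-10 13:09 UTC
Rule 2/4 (EGM, -10:15): 2021-05-19 22:13 UTC ≤ query < 2021-12-01 09:00 UTC
13·60 + 9 - 615 = 174 min
174 = 0·1440 + 174; 174 = 2·60 + 54 → 02:54, same day
→ 2021-10-10 02:54 EGM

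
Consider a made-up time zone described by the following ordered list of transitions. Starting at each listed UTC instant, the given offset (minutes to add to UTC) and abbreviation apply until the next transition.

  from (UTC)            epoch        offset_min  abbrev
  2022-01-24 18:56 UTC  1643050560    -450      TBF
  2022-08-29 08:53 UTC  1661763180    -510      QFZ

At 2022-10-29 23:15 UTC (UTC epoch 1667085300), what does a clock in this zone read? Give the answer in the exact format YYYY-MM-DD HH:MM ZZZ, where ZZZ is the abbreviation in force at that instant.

Query: 2022-10-29 23:15 UTC
Rule 2/2 (QFZ, -08:30): 2022-08-29 08:53 UTC ≤ query < +∞
23·60 + 15 - 510 = 885 min
885 = 0·1440 + 885; 885 = 14·60 + 45 → 14:45, same day
→ 2022-10-29 14:45 QFZ

2022-10-29 14:45 QFZ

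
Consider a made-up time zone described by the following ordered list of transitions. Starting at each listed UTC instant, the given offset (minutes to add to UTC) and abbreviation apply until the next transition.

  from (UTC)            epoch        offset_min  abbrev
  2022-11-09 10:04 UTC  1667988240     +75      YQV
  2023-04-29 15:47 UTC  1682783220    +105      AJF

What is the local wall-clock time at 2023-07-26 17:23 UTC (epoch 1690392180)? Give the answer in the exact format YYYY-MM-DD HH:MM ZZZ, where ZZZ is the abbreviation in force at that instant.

Query: 2023-07-26 17:23 UTC
Rule 2/2 (AJF, +01:45): 2023-04-29 15:47 UTC ≤ query < +∞
17·60 + 23 + 105 = 1148 min
1148 = 0·1440 + 1148; 1148 = 19·60 + 8 → 19:08, same day
→ 2023-07-26 19:08 AJF

2023-07-26 19:08 AJF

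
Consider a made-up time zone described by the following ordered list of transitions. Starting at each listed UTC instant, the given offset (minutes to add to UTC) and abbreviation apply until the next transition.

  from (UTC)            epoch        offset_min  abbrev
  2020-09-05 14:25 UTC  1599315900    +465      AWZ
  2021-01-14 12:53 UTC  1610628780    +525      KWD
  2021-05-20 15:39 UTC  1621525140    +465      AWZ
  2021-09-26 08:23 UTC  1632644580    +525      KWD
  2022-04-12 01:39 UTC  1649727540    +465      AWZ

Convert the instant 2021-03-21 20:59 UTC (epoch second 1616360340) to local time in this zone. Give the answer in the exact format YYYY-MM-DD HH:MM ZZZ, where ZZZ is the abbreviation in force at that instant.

Query: 2021-03-21 20:59 UTC
Rule 2/5 (KWD, +08:45): 2021-01-14 12:53 UTC ≤ query < 2021-05-20 15:39 UTC
20·60 + 59 + 525 = 1784 min
1784 = 1·1440 + 344; 344 = 5·60 + 44 → 05:44, 2021-03-21 + 1 day = 2021-03-22
→ 2021-03-22 05:44 KWD

2021-03-22 05:44 KWD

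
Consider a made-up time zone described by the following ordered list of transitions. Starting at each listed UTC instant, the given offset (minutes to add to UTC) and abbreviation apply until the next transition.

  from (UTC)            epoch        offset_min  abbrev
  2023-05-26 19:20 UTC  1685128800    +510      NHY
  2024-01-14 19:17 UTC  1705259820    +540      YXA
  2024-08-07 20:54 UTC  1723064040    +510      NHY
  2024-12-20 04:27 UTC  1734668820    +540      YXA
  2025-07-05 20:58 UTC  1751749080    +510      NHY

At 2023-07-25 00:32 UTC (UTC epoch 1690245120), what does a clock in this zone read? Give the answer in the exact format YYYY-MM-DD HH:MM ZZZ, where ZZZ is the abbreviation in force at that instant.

Query: 2023-07-25 00:32 UTC
Rule 1/5 (NHY, +08:30): 2023-05-26 19:20 UTC ≤ query < 2024-01-14 19:17 UTC
0·60 + 32 + 510 = 542 min
542 = 0·1440 + 542; 542 = 9·60 + 2 → 09:02, same day
→ 2023-07-25 09:02 NHY

2023-07-25 09:02 NHY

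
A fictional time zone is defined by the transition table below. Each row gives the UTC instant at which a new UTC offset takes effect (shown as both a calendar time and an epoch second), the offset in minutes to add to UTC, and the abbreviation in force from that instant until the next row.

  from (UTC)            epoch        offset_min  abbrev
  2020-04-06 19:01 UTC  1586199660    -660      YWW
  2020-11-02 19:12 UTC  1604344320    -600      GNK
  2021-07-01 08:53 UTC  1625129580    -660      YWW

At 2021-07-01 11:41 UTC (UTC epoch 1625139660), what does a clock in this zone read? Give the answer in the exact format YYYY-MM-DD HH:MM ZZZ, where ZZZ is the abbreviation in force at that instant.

2021-07-01 00:41 YWW

Query: 2021-07-01 11:41 UTC
Rule 3/3 (YWW, -11:00): 2021-07-01 08:53 UTC ≤ query < +∞
11·60 + 41 - 660 = 41 min
41 = 0·1440 + 41; 41 = 0·60 + 41 → 00:41, same day
→ 2021-07-01 00:41 YWW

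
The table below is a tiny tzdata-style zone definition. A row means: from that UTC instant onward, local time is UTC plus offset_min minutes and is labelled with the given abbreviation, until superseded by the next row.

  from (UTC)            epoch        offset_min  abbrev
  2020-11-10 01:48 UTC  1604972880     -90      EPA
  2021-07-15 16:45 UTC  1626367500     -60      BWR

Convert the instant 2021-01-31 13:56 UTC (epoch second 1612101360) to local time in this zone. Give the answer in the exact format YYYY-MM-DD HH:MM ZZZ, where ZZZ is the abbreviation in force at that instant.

Query: 2021-01-31 13:56 UTC
Rule 1/2 (EPA, -01:30): 2020-11-10 01:48 UTC ≤ query < 2021-07-15 16:45 UTC
13·60 + 56 - 90 = 746 min
746 = 0·1440 + 746; 746 = 12·60 + 26 → 12:26, same day
→ 2021-01-31 12:26 EPA

2021-01-31 12:26 EPA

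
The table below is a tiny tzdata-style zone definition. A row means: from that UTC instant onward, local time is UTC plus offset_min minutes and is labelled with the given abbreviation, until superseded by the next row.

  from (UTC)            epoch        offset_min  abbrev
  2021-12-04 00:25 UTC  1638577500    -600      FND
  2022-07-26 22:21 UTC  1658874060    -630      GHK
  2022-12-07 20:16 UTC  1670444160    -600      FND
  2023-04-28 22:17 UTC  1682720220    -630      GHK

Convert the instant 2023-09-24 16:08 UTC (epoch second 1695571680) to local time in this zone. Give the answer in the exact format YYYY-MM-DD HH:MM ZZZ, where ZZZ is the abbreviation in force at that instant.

Query: 2023-09-24 16:08 UTC
Rule 4/4 (GHK, -10:30): 2023-04-28 22:17 UTC ≤ query < +∞
16·60 + 8 - 630 = 338 min
338 = 0·1440 + 338; 338 = 5·60 + 38 → 05:38, same day
→ 2023-09-24 05:38 GHK

2023-09-24 05:38 GHK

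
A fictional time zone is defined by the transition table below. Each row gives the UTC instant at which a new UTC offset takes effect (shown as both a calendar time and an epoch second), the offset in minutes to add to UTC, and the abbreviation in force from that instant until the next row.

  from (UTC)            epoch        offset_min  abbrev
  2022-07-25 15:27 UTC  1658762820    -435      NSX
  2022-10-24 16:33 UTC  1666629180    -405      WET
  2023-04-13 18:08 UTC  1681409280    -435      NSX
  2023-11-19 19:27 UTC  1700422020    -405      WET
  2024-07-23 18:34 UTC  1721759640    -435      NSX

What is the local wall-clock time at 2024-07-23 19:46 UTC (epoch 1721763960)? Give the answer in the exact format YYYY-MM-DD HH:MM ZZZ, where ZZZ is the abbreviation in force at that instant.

Query: 2024-07-23 19:46 UTC
Rule 5/5 (NSX, -07:15): 2024-07-23 18:34 UTC ≤ query < +∞
19·60 + 46 - 435 = 751 min
751 = 0·1440 + 751; 751 = 12·60 + 31 → 12:31, same day
→ 2024-07-23 12:31 NSX

2024-07-23 12:31 NSX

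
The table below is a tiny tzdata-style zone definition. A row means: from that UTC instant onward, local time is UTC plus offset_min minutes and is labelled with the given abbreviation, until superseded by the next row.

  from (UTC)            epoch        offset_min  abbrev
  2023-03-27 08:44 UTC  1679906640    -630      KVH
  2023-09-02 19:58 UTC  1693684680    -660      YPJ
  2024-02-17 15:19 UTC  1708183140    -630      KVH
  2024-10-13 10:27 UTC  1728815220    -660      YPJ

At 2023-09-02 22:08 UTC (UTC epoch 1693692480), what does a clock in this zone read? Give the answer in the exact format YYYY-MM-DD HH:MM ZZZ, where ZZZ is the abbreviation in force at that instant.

Query: 2023-09-02 22:08 UTC
Rule 2/4 (YPJ, -11:00): 2023-09-02 19:58 UTC ≤ query < 2024-02-17 15:19 UTC
22·60 + 8 - 660 = 668 min
668 = 0·1440 + 668; 668 = 11·60 + 8 → 11:08, same day
→ 2023-09-02 11:08 YPJ

2023-09-02 11:08 YPJ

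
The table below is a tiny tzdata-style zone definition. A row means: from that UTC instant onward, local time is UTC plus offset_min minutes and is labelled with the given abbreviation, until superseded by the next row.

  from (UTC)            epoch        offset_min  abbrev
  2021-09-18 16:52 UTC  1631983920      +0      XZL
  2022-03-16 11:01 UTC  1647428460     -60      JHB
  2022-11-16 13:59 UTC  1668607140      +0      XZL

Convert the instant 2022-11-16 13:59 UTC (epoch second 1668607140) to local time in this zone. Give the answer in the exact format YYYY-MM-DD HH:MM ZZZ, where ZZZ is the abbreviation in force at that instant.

2022-11-16 13:59 XZL

Query: 2022-11-16 13:59 UTC
Rule 3/3 (XZL, +00:00): 2022-11-16 13:59 UTC ≤ query < +∞
13·60 + 59 + 0 = 839 min
839 = 0·1440 + 839; 839 = 13·60 + 59 → 13:59, same day
→ 2022-11-16 13:59 XZL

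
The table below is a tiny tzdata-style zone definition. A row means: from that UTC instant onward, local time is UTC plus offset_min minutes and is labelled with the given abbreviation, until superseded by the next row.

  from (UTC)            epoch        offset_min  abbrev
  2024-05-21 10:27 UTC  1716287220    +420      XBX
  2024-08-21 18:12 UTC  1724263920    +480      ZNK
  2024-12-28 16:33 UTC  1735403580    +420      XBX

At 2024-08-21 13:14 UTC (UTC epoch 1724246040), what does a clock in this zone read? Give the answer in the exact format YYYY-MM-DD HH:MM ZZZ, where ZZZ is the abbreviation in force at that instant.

2024-08-21 20:14 XBX

Query: 2024-08-21 13:14 UTC
Rule 1/3 (XBX, +07:00): 2024-05-21 10:27 UTC ≤ query < 2024-08-21 18:12 UTC
13·60 + 14 + 420 = 1214 min
1214 = 0·1440 + 1214; 1214 = 20·60 + 14 → 20:14, same day
→ 2024-08-21 20:14 XBX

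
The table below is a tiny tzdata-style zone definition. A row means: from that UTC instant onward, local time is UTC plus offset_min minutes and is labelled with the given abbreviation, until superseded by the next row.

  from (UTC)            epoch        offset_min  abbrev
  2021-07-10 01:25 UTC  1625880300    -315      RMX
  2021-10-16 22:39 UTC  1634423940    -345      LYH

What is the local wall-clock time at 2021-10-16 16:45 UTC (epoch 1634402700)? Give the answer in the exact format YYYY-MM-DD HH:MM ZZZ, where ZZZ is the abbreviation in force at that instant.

2021-10-16 11:30 RMX

Query: 2021-10-16 16:45 UTC
Rule 1/2 (RMX, -05:15): 2021-07-10 01:25 UTC ≤ query < 2021-10-16 22:39 UTC
16·60 + 45 - 315 = 690 min
690 = 0·1440 + 690; 690 = 11·60 + 30 → 11:30, same day
→ 2021-10-16 11:30 RMX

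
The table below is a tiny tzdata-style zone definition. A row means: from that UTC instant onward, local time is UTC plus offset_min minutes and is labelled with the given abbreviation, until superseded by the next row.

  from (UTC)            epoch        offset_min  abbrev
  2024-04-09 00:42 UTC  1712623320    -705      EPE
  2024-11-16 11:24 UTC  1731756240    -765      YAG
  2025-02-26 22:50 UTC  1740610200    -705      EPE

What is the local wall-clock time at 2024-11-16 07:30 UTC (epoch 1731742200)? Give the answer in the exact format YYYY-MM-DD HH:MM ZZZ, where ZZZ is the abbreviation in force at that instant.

Query: 2024-11-16 07:30 UTC
Rule 1/3 (EPE, -11:45): 2024-04-09 00:42 UTC ≤ query < 2024-11-16 11:24 UTC
7·60 + 30 - 705 = -255 min
-255 = -1·1440 + 1185; 1185 = 19·60 + 45 → 19:45, 2024-11-16 - 1 day = 2024-11-15
→ 2024-11-15 19:45 EPE

2024-11-15 19:45 EPE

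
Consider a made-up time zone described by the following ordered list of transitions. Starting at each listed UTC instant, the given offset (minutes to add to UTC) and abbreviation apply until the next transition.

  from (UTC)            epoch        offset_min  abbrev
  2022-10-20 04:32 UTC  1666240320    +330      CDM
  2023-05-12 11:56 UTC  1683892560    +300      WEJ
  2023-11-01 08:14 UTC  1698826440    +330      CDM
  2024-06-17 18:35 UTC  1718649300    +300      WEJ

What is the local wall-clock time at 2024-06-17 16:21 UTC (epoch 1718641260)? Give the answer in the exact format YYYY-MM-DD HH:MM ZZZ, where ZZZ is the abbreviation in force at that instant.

2024-06-17 21:51 CDM

Query: 2024-06-17 16:21 UTC
Rule 3/4 (CDM, +05:30): 2023-11-01 08:14 UTC ≤ query < 2024-06-17 18:35 UTC
16·60 + 21 + 330 = 1311 min
1311 = 0·1440 + 1311; 1311 = 21·60 + 51 → 21:51, same day
→ 2024-06-17 21:51 CDM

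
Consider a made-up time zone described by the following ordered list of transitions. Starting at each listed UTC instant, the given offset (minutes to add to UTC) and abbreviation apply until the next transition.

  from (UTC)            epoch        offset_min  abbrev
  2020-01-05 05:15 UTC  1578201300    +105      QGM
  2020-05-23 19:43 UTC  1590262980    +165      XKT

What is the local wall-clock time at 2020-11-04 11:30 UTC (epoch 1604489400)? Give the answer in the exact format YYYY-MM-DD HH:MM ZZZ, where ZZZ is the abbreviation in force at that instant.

Query: 2020-11-04 11:30 UTC
Rule 2/2 (XKT, +02:45): 2020-05-23 19:43 UTC ≤ query < +∞
11·60 + 30 + 165 = 855 min
855 = 0·1440 + 855; 855 = 14·60 + 15 → 14:15, same day
→ 2020-11-04 14:15 XKT

2020-11-04 14:15 XKT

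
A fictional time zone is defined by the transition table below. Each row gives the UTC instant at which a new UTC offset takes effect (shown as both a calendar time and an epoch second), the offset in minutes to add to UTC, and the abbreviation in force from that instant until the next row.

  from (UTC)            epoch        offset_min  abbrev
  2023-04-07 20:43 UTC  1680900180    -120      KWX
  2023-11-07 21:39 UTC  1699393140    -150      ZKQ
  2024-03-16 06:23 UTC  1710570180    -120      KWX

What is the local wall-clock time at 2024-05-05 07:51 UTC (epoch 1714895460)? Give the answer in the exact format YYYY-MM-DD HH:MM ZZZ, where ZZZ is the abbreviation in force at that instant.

2024-05-05 05:51 KWX

Query: 2024-05-05 07:51 UTC
Rule 3/3 (KWX, -02:00): 2024-03-16 06:23 UTC ≤ query < +∞
7·60 + 51 - 120 = 351 min
351 = 0·1440 + 351; 351 = 5·60 + 51 → 05:51, same day
→ 2024-05-05 05:51 KWX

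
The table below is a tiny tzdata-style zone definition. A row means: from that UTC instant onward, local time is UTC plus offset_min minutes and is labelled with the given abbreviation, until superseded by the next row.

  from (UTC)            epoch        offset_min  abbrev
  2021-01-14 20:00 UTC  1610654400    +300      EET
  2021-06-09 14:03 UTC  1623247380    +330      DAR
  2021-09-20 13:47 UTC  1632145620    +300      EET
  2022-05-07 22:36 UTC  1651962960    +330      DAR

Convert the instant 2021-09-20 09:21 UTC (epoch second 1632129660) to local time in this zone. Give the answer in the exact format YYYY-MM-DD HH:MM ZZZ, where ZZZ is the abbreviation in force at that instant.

2021-09-20 14:51 DAR

Query: 2021-09-20 09:21 UTC
Rule 2/4 (DAR, +05:30): 2021-06-09 14:03 UTC ≤ query < 2021-09-20 13:47 UTC
9·60 + 21 + 330 = 891 min
891 = 0·1440 + 891; 891 = 14·60 + 51 → 14:51, same day
→ 2021-09-20 14:51 DAR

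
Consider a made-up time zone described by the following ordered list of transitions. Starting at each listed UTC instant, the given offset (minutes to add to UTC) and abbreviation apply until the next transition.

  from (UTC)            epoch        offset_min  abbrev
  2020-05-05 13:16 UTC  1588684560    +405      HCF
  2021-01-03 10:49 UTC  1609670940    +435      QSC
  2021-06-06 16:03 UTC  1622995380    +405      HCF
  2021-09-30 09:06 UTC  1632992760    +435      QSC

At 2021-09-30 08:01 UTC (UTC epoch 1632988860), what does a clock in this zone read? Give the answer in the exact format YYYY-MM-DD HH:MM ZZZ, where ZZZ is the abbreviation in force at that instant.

2021-09-30 14:46 HCF

Query: 2021-09-30 08:01 UTC
Rule 3/4 (HCF, +06:45): 2021-06-06 16:03 UTC ≤ query < 2021-09-30 09:06 UTC
8·60 + 1 + 405 = 886 min
886 = 0·1440 + 886; 886 = 14·60 + 46 → 14:46, same day
→ 2021-09-30 14:46 HCF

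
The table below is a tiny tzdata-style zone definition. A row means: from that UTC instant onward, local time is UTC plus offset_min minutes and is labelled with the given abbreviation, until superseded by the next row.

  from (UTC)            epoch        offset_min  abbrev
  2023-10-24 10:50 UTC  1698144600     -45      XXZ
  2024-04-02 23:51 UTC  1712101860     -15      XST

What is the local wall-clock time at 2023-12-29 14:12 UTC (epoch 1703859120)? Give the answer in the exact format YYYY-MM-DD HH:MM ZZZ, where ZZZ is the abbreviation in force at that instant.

Query: 2023-12-29 14:12 UTC
Rule 1/2 (XXZ, -00:45): 2023-10-24 10:50 UTC ≤ query < 2024-04-02 23:51 UTC
14·60 + 12 - 45 = 807 min
807 = 0·1440 + 807; 807 = 13·60 + 27 → 13:27, same day
→ 2023-12-29 13:27 XXZ

2023-12-29 13:27 XXZ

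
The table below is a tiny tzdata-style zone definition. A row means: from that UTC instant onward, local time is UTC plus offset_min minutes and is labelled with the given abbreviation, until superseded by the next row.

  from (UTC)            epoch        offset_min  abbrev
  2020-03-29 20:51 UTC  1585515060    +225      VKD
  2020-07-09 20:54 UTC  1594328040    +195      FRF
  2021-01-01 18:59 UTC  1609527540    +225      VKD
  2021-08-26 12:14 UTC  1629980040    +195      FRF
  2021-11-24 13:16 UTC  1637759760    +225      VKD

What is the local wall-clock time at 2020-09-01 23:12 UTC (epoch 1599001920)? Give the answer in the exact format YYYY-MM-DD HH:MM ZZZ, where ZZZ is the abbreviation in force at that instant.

2020-09-02 02:27 FRF

Query: 2020-09-01 23:12 UTC
Rule 2/5 (FRF, +03:15): 2020-07-09 20:54 UTC ≤ query < 2021-01-01 18:59 UTC
23·60 + 12 + 195 = 1587 min
1587 = 1·1440 + 147; 147 = 2·60 + 27 → 02:27, 2020-09-01 + 1 day = 2020-09-02
→ 2020-09-02 02:27 FRF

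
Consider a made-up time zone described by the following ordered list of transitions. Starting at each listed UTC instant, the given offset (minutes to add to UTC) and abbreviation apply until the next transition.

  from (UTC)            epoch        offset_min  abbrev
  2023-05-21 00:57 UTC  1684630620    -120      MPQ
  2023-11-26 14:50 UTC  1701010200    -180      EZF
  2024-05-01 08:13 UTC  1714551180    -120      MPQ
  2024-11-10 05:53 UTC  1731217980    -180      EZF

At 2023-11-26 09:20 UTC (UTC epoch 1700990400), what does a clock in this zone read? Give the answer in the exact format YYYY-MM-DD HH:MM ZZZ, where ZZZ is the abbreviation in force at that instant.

Query: 2023-11-26 09:20 UTC
Rule 1/4 (MPQ, -02:00): 2023-05-21 00:57 UTC ≤ query < 2023-11-26 14:50 UTC
9·60 + 20 - 120 = 440 min
440 = 0·1440 + 440; 440 = 7·60 + 20 → 07:20, same day
→ 2023-11-26 07:20 MPQ

2023-11-26 07:20 MPQ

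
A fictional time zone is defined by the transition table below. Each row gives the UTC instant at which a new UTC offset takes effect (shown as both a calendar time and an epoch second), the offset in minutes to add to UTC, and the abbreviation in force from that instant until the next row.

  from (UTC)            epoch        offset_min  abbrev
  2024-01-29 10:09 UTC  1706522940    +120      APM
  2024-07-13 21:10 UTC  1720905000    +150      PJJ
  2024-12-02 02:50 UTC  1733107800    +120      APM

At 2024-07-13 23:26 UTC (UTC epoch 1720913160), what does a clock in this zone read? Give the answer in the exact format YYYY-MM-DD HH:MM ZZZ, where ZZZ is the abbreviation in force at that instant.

2024-07-14 01:56 PJJ

Query: 2024-07-13 23:26 UTC
Rule 2/3 (PJJ, +02:30): 2024-07-13 21:10 UTC ≤ query < 2024-12-02 02:50 UTC
23·60 + 26 + 150 = 1556 min
1556 = 1·1440 + 116; 116 = 1·60 + 56 → 01:56, 2024-07-13 + 1 day = 2024-07-14
→ 2024-07-14 01:56 PJJ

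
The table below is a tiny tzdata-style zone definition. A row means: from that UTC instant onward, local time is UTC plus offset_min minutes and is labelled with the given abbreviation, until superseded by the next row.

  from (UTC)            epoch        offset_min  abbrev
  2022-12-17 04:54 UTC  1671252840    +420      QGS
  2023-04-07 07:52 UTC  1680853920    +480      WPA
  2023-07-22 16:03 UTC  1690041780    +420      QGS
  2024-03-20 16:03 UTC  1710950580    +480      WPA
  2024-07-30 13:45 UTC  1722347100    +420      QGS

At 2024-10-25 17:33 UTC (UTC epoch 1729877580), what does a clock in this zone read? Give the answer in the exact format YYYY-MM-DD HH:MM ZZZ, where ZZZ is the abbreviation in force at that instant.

Query: 2024-10-25 17:33 UTC
Rule 5/5 (QGS, +07:00): 2024-07-30 13:45 UTC ≤ query < +∞
17·60 + 33 + 420 = 1473 min
1473 = 1·1440 + 33; 33 = 0·60 + 33 → 00:33, 2024-10-25 + 1 day = 2024-10-26
→ 2024-10-26 00:33 QGS

2024-10-26 00:33 QGS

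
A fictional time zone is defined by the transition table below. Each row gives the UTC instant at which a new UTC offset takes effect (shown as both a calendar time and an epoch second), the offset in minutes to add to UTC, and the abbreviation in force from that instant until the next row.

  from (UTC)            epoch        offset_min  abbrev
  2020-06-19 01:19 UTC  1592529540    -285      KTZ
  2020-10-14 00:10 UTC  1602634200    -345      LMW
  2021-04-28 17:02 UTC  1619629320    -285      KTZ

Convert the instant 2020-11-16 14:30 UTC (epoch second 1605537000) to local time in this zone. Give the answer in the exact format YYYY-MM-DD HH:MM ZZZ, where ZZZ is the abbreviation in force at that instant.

Query: 2020-11-16 14:30 UTC
Rule 2/3 (LMW, -05:45): 2020-10-14 00:10 UTC ≤ query < 2021-04-28 17:02 UTC
14·60 + 30 - 345 = 525 min
525 = 0·1440 + 525; 525 = 8·60 + 45 → 08:45, same day
→ 2020-11-16 08:45 LMW

2020-11-16 08:45 LMW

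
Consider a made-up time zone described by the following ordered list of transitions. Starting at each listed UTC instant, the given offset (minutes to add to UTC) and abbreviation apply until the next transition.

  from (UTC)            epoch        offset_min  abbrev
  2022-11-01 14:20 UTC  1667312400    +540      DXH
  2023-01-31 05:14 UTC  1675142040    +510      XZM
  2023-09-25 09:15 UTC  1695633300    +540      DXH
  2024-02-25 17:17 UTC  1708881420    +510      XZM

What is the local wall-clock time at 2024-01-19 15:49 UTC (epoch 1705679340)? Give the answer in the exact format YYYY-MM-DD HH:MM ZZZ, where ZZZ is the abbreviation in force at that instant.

2024-01-20 00:49 DXH

Query: 2024-01-19 15:49 UTC
Rule 3/4 (DXH, +09:00): 2023-09-25 09:15 UTC ≤ query < 2024-02-25 17:17 UTC
15·60 + 49 + 540 = 1489 min
1489 = 1·1440 + 49; 49 = 0·60 + 49 → 00:49, 2024-01-19 + 1 day = 2024-01-20
→ 2024-01-20 00:49 DXH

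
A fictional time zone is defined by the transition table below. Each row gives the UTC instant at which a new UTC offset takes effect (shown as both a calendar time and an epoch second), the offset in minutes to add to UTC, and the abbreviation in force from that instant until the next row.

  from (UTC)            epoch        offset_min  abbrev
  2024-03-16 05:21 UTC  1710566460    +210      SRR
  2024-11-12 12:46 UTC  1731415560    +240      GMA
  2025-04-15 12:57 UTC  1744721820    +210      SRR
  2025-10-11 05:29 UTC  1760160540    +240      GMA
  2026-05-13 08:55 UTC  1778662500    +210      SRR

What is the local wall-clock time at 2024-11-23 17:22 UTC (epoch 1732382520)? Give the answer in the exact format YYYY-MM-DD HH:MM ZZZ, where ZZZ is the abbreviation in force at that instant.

Query: 2024-11-23 17:22 UTC
Rule 2/5 (GMA, +04:00): 2024-11-12 12:46 UTC ≤ query < 2025-04-15 12:57 UTC
17·60 + 22 + 240 = 1282 min
1282 = 0·1440 + 1282; 1282 = 21·60 + 22 → 21:22, same day
→ 2024-11-23 21:22 GMA

2024-11-23 21:22 GMA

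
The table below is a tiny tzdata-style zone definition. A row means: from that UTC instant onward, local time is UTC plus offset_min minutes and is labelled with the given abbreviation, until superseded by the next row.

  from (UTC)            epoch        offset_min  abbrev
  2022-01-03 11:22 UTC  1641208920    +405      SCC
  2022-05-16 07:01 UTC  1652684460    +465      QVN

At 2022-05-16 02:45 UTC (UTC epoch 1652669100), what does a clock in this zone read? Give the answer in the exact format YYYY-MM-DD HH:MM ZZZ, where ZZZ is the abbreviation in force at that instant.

Query: 2022-05-16 02:45 UTC
Rule 1/2 (SCC, +06:45): 2022-01-03 11:22 UTC ≤ query < 2022-05-16 07:01 UTC
2·60 + 45 + 405 = 570 min
570 = 0·1440 + 570; 570 = 9·60 + 30 → 09:30, same day
→ 2022-05-16 09:30 SCC

2022-05-16 09:30 SCC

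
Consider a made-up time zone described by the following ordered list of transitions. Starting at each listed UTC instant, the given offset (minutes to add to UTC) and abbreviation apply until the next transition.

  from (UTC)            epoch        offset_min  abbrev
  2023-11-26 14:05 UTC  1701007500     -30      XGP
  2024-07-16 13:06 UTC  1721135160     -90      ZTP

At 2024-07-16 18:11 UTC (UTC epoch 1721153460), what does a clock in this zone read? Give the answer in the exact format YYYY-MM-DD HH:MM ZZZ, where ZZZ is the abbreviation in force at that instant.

Query: 2024-07-16 18:11 UTC
Rule 2/2 (ZTP, -01:30): 2024-07-16 13:06 UTC ≤ query < +∞
18·60 + 11 - 90 = 1001 min
1001 = 0·1440 + 1001; 1001 = 16·60 + 41 → 16:41, same day
→ 2024-07-16 16:41 ZTP

2024-07-16 16:41 ZTP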